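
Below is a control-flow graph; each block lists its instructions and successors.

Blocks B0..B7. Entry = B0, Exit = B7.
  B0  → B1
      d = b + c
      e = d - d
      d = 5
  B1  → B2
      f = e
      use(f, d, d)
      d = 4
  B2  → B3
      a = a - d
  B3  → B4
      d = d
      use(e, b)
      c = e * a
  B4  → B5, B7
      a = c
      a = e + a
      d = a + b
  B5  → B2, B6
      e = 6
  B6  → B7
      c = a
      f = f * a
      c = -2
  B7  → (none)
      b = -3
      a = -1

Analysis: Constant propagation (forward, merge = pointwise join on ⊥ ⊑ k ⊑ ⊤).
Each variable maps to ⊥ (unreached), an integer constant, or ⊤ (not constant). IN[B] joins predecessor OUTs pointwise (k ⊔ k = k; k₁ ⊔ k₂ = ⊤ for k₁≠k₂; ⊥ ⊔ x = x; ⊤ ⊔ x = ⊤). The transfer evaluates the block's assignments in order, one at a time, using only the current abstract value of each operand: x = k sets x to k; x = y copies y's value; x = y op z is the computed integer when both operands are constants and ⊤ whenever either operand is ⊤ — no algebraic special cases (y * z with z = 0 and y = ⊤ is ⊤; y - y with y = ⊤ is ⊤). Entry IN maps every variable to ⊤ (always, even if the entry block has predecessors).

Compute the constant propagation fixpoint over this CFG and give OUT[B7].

Converged values:
  B0:   IN=(all ⊤)   OUT={d:5; rest ⊤}
  B1:   IN={d:5; rest ⊤}   OUT={d:4; rest ⊤}
  B2:   IN=(all ⊤)   OUT=(all ⊤)
  B3:   IN=(all ⊤)   OUT=(all ⊤)
  B4:   IN=(all ⊤)   OUT=(all ⊤)
  B5:   IN=(all ⊤)   OUT={e:6; rest ⊤}
  B6:   IN={e:6; rest ⊤}   OUT={c:-2, e:6; rest ⊤}
  B7:   IN=(all ⊤)   OUT={a:-1, b:-3; rest ⊤}

Merge at B7: IN[B7] = OUT[B4] ⊔ OUT[B6] = {a: ⊤, b: ⊤, c: ⊤, d: ⊤, e: ⊤, f: ⊤}
Applying B7's transfer function to that IN value gives OUT[B7] (row B7 above).

Answer: {a: -1, b: -3, c: ⊤, d: ⊤, e: ⊤, f: ⊤}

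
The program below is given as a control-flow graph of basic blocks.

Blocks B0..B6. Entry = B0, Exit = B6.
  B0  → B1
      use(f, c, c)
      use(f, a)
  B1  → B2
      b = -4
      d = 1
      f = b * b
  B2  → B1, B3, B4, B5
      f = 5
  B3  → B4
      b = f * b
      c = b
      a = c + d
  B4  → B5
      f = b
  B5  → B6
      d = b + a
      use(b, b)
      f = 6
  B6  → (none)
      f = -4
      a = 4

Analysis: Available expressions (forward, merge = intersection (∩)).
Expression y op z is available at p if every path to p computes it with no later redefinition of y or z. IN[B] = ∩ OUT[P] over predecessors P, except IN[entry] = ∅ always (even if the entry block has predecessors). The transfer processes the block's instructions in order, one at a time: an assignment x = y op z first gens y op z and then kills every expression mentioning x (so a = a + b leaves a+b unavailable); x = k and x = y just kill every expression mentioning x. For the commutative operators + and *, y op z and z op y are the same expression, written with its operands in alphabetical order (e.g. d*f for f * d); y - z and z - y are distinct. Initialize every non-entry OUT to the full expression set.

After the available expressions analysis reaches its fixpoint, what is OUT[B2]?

Answer: {b*b}

Derivation:
Per-block solution:
  B0:  IN={}  OUT={}
  B1:  IN={}  OUT={b*b}
  B2:  IN={b*b}  OUT={b*b}
  B3:  IN={b*b}  OUT={c+d}
  B4:  IN={}  OUT={}
  B5:  IN={}  OUT={a+b}
  B6:  IN={a+b}  OUT={}

Merge at B2: IN[B2] = OUT[B1] = {b*b}
Applying B2's transfer function to that IN value gives OUT[B2] (row B2 above).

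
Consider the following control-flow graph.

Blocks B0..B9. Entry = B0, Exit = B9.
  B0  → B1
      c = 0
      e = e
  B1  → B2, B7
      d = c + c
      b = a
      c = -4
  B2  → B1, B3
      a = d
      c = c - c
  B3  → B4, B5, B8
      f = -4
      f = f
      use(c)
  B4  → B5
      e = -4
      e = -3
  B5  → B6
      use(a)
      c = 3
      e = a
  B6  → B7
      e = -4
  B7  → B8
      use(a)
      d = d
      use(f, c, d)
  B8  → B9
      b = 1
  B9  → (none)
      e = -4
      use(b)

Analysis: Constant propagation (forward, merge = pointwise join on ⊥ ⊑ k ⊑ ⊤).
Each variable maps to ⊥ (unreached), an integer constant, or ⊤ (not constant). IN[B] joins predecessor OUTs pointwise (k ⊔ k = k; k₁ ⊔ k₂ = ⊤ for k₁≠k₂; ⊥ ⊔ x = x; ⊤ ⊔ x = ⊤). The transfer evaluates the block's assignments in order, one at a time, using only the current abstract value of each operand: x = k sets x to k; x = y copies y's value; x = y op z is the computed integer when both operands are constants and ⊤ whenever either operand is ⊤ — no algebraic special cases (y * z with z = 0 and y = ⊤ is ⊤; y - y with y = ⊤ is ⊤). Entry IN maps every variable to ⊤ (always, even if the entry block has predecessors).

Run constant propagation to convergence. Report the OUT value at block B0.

Answer: {a: ⊤, b: ⊤, c: 0, d: ⊤, e: ⊤, f: ⊤}

Working:
Fixpoint table:
  B0:   IN=(all ⊤)   OUT={c:0; rest ⊤}
  B1:   IN={c:0; rest ⊤}   OUT={c:-4, d:0; rest ⊤}
  B2:   IN={c:-4, d:0; rest ⊤}   OUT={a:0, c:0, d:0; rest ⊤}
  B3:   IN={a:0, c:0, d:0; rest ⊤}   OUT={a:0, c:0, d:0, f:-4; rest ⊤}
  B4:   IN={a:0, c:0, d:0, f:-4; rest ⊤}   OUT={a:0, c:0, d:0, e:-3, f:-4; rest ⊤}
  B5:   IN={a:0, c:0, d:0, f:-4; rest ⊤}   OUT={a:0, c:3, d:0, e:0, f:-4; rest ⊤}
  B6:   IN={a:0, c:3, d:0, e:0, f:-4; rest ⊤}   OUT={a:0, c:3, d:0, e:-4, f:-4; rest ⊤}
  B7:   IN={d:0; rest ⊤}   OUT={d:0; rest ⊤}
  B8:   IN={d:0; rest ⊤}   OUT={b:1, d:0; rest ⊤}
  B9:   IN={b:1, d:0; rest ⊤}   OUT={b:1, d:0, e:-4; rest ⊤}

B0 is the boundary node: IN[B0] = {a: ⊤, b: ⊤, c: ⊤, d: ⊤, e: ⊤, f: ⊤}
Applying B0's transfer function to that IN value gives OUT[B0] (row B0 above).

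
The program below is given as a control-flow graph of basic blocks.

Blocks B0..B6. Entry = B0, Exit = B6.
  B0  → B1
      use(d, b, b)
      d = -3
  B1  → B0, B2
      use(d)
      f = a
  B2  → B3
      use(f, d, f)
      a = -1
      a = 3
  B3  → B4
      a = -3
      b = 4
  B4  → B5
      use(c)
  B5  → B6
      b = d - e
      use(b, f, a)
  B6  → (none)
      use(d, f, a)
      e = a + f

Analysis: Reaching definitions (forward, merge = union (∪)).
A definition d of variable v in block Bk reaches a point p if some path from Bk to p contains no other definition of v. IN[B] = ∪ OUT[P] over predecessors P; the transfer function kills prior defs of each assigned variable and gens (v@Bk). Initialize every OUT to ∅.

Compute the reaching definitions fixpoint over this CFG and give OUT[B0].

Answer: {d@B0, f@B1}

Working:
Converged values:
  B0: | IN={d@B0, f@B1} | OUT={d@B0, f@B1}
  B1: | IN={d@B0, f@B1} | OUT={d@B0, f@B1}
  B2: | IN={d@B0, f@B1} | OUT={a@B2, d@B0, f@B1}
  B3: | IN={a@B2, d@B0, f@B1} | OUT={a@B3, b@B3, d@B0, f@B1}
  B4: | IN={a@B3, b@B3, d@B0, f@B1} | OUT={a@B3, b@B3, d@B0, f@B1}
  B5: | IN={a@B3, b@B3, d@B0, f@B1} | OUT={a@B3, b@B5, d@B0, f@B1}
  B6: | IN={a@B3, b@B5, d@B0, f@B1} | OUT={a@B3, b@B5, d@B0, e@B6, f@B1}

Merge at B0 (entry node, so the boundary value {} is joined with the incoming edge(s)): IN[B0] = {} ⊔ OUT[B1] = {d@B0, f@B1}
Applying B0's transfer function to that IN value gives OUT[B0] (row B0 above).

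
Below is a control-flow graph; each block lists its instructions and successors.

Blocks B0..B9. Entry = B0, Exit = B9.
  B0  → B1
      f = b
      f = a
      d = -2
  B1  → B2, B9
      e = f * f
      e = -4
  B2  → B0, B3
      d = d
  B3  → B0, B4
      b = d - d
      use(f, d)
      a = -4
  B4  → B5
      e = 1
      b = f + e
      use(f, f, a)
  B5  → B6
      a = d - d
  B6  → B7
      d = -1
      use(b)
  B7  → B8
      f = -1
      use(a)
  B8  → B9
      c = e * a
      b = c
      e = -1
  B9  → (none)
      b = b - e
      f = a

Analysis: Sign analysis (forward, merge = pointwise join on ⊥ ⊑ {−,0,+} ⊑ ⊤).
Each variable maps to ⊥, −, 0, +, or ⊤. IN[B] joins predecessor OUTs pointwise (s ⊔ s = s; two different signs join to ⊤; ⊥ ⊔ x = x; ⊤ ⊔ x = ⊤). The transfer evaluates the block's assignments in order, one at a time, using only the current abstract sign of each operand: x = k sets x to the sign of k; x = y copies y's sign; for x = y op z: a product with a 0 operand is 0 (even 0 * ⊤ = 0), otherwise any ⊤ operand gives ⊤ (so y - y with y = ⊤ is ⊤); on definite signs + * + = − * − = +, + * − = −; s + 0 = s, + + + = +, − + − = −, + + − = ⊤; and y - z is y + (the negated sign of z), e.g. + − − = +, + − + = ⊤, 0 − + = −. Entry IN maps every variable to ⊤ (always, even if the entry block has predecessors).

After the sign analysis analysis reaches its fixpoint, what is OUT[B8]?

Per-block solution:
  B0:   IN=(all ⊤)   OUT={d:-; rest ⊤}
  B1:   IN={d:-; rest ⊤}   OUT={d:-, e:-; rest ⊤}
  B2:   IN={d:-, e:-; rest ⊤}   OUT={d:-, e:-; rest ⊤}
  B3:   IN={d:-, e:-; rest ⊤}   OUT={a:-, d:-, e:-; rest ⊤}
  B4:   IN={a:-, d:-, e:-; rest ⊤}   OUT={a:-, d:-, e:+; rest ⊤}
  B5:   IN={a:-, d:-, e:+; rest ⊤}   OUT={d:-, e:+; rest ⊤}
  B6:   IN={d:-, e:+; rest ⊤}   OUT={d:-, e:+; rest ⊤}
  B7:   IN={d:-, e:+; rest ⊤}   OUT={d:-, e:+, f:-; rest ⊤}
  B8:   IN={d:-, e:+, f:-; rest ⊤}   OUT={d:-, e:-, f:-; rest ⊤}
  B9:   IN={d:-, e:-; rest ⊤}   OUT={d:-, e:-; rest ⊤}

Merge at B8: IN[B8] = OUT[B7] = {a: ⊤, b: ⊤, c: ⊤, d: -, e: +, f: -}
Applying B8's transfer function to that IN value gives OUT[B8] (row B8 above).

Answer: {a: ⊤, b: ⊤, c: ⊤, d: -, e: -, f: -}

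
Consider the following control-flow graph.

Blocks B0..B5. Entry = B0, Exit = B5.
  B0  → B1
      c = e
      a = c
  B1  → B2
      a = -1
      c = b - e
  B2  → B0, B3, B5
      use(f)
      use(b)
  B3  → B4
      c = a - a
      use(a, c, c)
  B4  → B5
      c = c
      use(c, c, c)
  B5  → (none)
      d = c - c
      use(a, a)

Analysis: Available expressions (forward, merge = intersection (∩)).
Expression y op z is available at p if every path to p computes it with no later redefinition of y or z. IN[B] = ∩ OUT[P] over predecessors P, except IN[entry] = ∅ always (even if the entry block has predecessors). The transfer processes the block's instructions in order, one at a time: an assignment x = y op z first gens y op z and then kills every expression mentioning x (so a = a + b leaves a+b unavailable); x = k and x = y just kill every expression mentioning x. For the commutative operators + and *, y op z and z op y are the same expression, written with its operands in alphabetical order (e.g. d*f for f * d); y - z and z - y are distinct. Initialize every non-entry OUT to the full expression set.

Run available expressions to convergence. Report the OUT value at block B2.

Answer: {b-e}

Derivation:
Per-block solution:
  B0:   IN={}   OUT={}
  B1:   IN={}   OUT={b-e}
  B2:   IN={b-e}   OUT={b-e}
  B3:   IN={b-e}   OUT={a-a, b-e}
  B4:   IN={a-a, b-e}   OUT={a-a, b-e}
  B5:   IN={b-e}   OUT={b-e, c-c}

Merge at B2: IN[B2] = OUT[B1] = {b-e}
Applying B2's transfer function to that IN value gives OUT[B2] (row B2 above).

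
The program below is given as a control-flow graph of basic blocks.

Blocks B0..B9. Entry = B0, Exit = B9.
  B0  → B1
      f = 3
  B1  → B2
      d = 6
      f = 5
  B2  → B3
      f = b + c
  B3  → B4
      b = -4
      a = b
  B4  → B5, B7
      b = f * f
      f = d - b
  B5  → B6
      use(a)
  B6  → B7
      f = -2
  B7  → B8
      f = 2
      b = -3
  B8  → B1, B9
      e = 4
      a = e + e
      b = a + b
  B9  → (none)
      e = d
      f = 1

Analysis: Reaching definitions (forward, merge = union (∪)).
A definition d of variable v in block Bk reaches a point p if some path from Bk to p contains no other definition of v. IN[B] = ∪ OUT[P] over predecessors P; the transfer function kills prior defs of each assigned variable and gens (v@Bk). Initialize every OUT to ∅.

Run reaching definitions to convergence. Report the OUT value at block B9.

Answer: {a@B8, b@B8, d@B1, e@B9, f@B9}

Working:
Fixpoint table:
  B0:   IN={}   OUT={f@B0}
  B1:   IN={a@B8, b@B8, d@B1, e@B8, f@B0, f@B7}   OUT={a@B8, b@B8, d@B1, e@B8, f@B1}
  B2:   IN={a@B8, b@B8, d@B1, e@B8, f@B1}   OUT={a@B8, b@B8, d@B1, e@B8, f@B2}
  B3:   IN={a@B8, b@B8, d@B1, e@B8, f@B2}   OUT={a@B3, b@B3, d@B1, e@B8, f@B2}
  B4:   IN={a@B3, b@B3, d@B1, e@B8, f@B2}   OUT={a@B3, b@B4, d@B1, e@B8, f@B4}
  B5:   IN={a@B3, b@B4, d@B1, e@B8, f@B4}   OUT={a@B3, b@B4, d@B1, e@B8, f@B4}
  B6:   IN={a@B3, b@B4, d@B1, e@B8, f@B4}   OUT={a@B3, b@B4, d@B1, e@B8, f@B6}
  B7:   IN={a@B3, b@B4, d@B1, e@B8, f@B4, f@B6}   OUT={a@B3, b@B7, d@B1, e@B8, f@B7}
  B8:   IN={a@B3, b@B7, d@B1, e@B8, f@B7}   OUT={a@B8, b@B8, d@B1, e@B8, f@B7}
  B9:   IN={a@B8, b@B8, d@B1, e@B8, f@B7}   OUT={a@B8, b@B8, d@B1, e@B9, f@B9}

Merge at B9: IN[B9] = OUT[B8] = {a@B8, b@B8, d@B1, e@B8, f@B7}
Applying B9's transfer function to that IN value gives OUT[B9] (row B9 above).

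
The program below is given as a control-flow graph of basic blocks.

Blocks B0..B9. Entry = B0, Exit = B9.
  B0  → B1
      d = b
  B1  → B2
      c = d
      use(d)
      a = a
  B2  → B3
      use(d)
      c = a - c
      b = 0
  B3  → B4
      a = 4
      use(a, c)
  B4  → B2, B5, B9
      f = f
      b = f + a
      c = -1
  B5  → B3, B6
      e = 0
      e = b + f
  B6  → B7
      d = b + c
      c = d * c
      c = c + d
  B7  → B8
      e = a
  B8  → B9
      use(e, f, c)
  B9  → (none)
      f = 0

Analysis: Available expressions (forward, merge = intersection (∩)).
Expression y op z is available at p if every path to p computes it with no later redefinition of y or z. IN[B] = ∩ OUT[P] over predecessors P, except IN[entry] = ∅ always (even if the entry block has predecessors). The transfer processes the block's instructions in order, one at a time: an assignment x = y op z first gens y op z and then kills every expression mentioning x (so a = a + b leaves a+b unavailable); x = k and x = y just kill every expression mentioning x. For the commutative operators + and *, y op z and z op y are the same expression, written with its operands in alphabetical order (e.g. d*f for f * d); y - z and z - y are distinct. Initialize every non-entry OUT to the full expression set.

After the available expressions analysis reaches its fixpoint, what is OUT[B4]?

Per-block solution:
  B0:  IN={}  OUT={}
  B1:  IN={}  OUT={}
  B2:  IN={}  OUT={}
  B3:  IN={}  OUT={}
  B4:  IN={}  OUT={a+f}
  B5:  IN={a+f}  OUT={a+f, b+f}
  B6:  IN={a+f, b+f}  OUT={a+f, b+f}
  B7:  IN={a+f, b+f}  OUT={a+f, b+f}
  B8:  IN={a+f, b+f}  OUT={a+f, b+f}
  B9:  IN={a+f}  OUT={}

Merge at B4: IN[B4] = OUT[B3] = {}
Applying B4's transfer function to that IN value gives OUT[B4] (row B4 above).

Answer: {a+f}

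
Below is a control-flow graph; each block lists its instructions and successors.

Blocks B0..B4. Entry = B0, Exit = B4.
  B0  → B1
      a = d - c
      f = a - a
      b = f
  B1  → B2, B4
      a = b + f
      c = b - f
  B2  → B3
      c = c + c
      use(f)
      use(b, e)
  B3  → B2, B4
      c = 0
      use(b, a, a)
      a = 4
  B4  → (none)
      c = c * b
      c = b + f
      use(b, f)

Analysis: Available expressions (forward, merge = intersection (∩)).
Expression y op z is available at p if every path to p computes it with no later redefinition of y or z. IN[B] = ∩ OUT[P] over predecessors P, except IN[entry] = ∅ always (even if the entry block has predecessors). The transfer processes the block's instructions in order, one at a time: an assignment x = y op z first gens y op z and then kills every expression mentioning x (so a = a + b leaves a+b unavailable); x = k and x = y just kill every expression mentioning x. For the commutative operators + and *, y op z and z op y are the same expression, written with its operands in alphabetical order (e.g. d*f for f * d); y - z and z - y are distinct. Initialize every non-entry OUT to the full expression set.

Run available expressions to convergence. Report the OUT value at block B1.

Answer: {b+f, b-f}

Working:
Per-block solution:
  B0: | IN={} | OUT={a-a, d-c}
  B1: | IN={a-a, d-c} | OUT={b+f, b-f}
  B2: | IN={b+f, b-f} | OUT={b+f, b-f}
  B3: | IN={b+f, b-f} | OUT={b+f, b-f}
  B4: | IN={b+f, b-f} | OUT={b+f, b-f}

Merge at B1: IN[B1] = OUT[B0] = {a-a, d-c}
Applying B1's transfer function to that IN value gives OUT[B1] (row B1 above).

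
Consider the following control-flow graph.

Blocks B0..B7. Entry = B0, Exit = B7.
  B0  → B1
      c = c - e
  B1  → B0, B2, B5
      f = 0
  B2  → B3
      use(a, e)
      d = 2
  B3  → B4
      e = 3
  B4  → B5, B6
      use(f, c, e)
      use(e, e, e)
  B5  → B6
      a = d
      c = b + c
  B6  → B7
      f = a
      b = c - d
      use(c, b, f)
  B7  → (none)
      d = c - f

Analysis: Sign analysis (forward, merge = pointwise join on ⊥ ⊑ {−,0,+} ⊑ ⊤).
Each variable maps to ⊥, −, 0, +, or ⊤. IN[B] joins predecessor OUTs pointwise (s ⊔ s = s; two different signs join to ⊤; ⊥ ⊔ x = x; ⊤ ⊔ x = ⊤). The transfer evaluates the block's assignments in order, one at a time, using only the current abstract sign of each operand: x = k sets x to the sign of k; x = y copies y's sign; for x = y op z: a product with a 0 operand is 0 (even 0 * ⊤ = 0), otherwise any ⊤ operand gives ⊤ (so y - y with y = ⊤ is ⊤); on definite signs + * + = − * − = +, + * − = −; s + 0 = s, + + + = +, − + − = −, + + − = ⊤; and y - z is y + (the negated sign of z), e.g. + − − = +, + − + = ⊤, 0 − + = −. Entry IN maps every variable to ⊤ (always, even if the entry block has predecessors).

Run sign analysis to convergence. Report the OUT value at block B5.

Answer: {a: ⊤, b: ⊤, c: ⊤, d: ⊤, e: ⊤, f: 0}

Trace:
Fixpoint table:
  B0: | IN=(all ⊤) | OUT=(all ⊤)
  B1: | IN=(all ⊤) | OUT={f:0; rest ⊤}
  B2: | IN={f:0; rest ⊤} | OUT={d:+, f:0; rest ⊤}
  B3: | IN={d:+, f:0; rest ⊤} | OUT={d:+, e:+, f:0; rest ⊤}
  B4: | IN={d:+, e:+, f:0; rest ⊤} | OUT={d:+, e:+, f:0; rest ⊤}
  B5: | IN={f:0; rest ⊤} | OUT={f:0; rest ⊤}
  B6: | IN={f:0; rest ⊤} | OUT=(all ⊤)
  B7: | IN=(all ⊤) | OUT=(all ⊤)

Merge at B5: IN[B5] = OUT[B1] ⊔ OUT[B4] = {a: ⊤, b: ⊤, c: ⊤, d: ⊤, e: ⊤, f: 0}
Applying B5's transfer function to that IN value gives OUT[B5] (row B5 above).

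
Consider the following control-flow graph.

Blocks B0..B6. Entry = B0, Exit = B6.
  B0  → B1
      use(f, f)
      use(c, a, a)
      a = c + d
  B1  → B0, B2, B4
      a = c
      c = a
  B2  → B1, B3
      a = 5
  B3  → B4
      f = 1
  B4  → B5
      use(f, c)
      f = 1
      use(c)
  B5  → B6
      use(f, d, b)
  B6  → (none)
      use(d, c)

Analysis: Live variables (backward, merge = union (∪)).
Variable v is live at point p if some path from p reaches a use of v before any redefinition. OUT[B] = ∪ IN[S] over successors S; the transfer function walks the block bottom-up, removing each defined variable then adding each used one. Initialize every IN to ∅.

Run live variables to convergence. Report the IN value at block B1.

Answer: {b, c, d, f}

Trace:
Per-block solution:
  B0: | IN={a, b, c, d, f} | OUT={b, c, d, f}
  B1: | IN={b, c, d, f} | OUT={a, b, c, d, f}
  B2: | IN={b, c, d, f} | OUT={b, c, d, f}
  B3: | IN={b, c, d} | OUT={b, c, d, f}
  B4: | IN={b, c, d, f} | OUT={b, c, d, f}
  B5: | IN={b, c, d, f} | OUT={c, d}
  B6: | IN={c, d} | OUT={}

Merge at B1: OUT[B1] = IN[B0] ⊔ IN[B2] ⊔ IN[B4] = {a, b, c, d, f}
Applying B1's transfer function to that OUT value gives IN[B1] (row B1 above).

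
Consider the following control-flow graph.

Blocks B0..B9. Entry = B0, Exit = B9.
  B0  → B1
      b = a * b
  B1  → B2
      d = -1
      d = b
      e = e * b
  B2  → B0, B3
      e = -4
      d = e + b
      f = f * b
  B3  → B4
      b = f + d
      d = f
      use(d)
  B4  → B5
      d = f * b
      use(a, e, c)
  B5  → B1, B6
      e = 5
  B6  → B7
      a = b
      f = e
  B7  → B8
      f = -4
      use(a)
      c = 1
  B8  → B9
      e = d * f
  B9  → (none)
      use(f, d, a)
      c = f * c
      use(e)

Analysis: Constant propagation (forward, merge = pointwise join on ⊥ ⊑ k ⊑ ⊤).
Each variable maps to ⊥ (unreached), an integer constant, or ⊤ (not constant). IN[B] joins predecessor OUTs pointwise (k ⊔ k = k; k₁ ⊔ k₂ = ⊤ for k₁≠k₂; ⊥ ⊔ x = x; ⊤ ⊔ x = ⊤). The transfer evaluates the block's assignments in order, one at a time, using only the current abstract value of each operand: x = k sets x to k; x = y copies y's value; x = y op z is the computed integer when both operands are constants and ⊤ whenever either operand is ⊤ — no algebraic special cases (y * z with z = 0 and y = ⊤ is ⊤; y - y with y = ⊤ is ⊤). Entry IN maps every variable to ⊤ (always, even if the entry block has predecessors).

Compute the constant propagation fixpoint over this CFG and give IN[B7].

Answer: {a: ⊤, b: ⊤, c: ⊤, d: ⊤, e: 5, f: 5}

Working:
Fixpoint table:
  B0: | IN=(all ⊤) | OUT=(all ⊤)
  B1: | IN=(all ⊤) | OUT=(all ⊤)
  B2: | IN=(all ⊤) | OUT={e:-4; rest ⊤}
  B3: | IN={e:-4; rest ⊤} | OUT={e:-4; rest ⊤}
  B4: | IN={e:-4; rest ⊤} | OUT={e:-4; rest ⊤}
  B5: | IN={e:-4; rest ⊤} | OUT={e:5; rest ⊤}
  B6: | IN={e:5; rest ⊤} | OUT={e:5, f:5; rest ⊤}
  B7: | IN={e:5, f:5; rest ⊤} | OUT={c:1, e:5, f:-4; rest ⊤}
  B8: | IN={c:1, e:5, f:-4; rest ⊤} | OUT={c:1, f:-4; rest ⊤}
  B9: | IN={c:1, f:-4; rest ⊤} | OUT={c:-4, f:-4; rest ⊤}

Merge at B7: IN[B7] = OUT[B6] = {a: ⊤, b: ⊤, c: ⊤, d: ⊤, e: 5, f: 5}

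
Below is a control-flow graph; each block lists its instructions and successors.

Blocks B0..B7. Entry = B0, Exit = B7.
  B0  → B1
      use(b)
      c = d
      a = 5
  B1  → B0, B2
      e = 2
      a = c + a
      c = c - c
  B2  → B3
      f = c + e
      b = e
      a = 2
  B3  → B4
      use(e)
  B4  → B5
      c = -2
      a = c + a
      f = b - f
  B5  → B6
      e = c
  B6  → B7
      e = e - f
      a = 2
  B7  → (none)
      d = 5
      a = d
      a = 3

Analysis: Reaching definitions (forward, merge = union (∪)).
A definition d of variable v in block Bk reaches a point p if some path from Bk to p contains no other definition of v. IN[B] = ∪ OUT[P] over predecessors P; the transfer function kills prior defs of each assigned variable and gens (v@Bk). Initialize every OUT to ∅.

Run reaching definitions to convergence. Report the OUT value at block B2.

Converged values:
  B0:  IN={a@B1, c@B1, e@B1}  OUT={a@B0, c@B0, e@B1}
  B1:  IN={a@B0, c@B0, e@B1}  OUT={a@B1, c@B1, e@B1}
  B2:  IN={a@B1, c@B1, e@B1}  OUT={a@B2, b@B2, c@B1, e@B1, f@B2}
  B3:  IN={a@B2, b@B2, c@B1, e@B1, f@B2}  OUT={a@B2, b@B2, c@B1, e@B1, f@B2}
  B4:  IN={a@B2, b@B2, c@B1, e@B1, f@B2}  OUT={a@B4, b@B2, c@B4, e@B1, f@B4}
  B5:  IN={a@B4, b@B2, c@B4, e@B1, f@B4}  OUT={a@B4, b@B2, c@B4, e@B5, f@B4}
  B6:  IN={a@B4, b@B2, c@B4, e@B5, f@B4}  OUT={a@B6, b@B2, c@B4, e@B6, f@B4}
  B7:  IN={a@B6, b@B2, c@B4, e@B6, f@B4}  OUT={a@B7, b@B2, c@B4, d@B7, e@B6, f@B4}

Merge at B2: IN[B2] = OUT[B1] = {a@B1, c@B1, e@B1}
Applying B2's transfer function to that IN value gives OUT[B2] (row B2 above).

Answer: {a@B2, b@B2, c@B1, e@B1, f@B2}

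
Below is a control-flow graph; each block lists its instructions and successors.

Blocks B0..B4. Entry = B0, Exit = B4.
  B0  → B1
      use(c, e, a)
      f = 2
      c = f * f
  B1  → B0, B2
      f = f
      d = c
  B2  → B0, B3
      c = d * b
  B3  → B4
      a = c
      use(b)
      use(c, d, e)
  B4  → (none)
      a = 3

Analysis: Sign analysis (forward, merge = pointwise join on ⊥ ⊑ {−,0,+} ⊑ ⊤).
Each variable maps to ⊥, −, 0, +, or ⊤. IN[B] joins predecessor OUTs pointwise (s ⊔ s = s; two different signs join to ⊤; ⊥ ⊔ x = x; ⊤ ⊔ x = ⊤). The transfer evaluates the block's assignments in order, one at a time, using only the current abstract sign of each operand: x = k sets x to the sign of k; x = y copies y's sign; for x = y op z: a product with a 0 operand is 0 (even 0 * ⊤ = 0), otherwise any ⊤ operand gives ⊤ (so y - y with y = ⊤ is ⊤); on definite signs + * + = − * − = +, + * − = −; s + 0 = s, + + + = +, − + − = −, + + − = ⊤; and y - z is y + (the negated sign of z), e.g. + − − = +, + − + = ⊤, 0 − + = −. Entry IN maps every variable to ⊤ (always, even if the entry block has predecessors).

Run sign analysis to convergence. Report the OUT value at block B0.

Answer: {a: ⊤, b: ⊤, c: +, d: ⊤, e: ⊤, f: +}

Derivation:
Per-block solution:
  B0:   IN=(all ⊤)   OUT={c:+, f:+; rest ⊤}
  B1:   IN={c:+, f:+; rest ⊤}   OUT={c:+, d:+, f:+; rest ⊤}
  B2:   IN={c:+, d:+, f:+; rest ⊤}   OUT={d:+, f:+; rest ⊤}
  B3:   IN={d:+, f:+; rest ⊤}   OUT={d:+, f:+; rest ⊤}
  B4:   IN={d:+, f:+; rest ⊤}   OUT={a:+, d:+, f:+; rest ⊤}

Merge at B0 (entry node, so the boundary value (all ⊤) is joined with the incoming edge(s)): IN[B0] = (all ⊤) ⊔ OUT[B1] ⊔ OUT[B2] = {a: ⊤, b: ⊤, c: ⊤, d: ⊤, e: ⊤, f: ⊤}
Applying B0's transfer function to that IN value gives OUT[B0] (row B0 above).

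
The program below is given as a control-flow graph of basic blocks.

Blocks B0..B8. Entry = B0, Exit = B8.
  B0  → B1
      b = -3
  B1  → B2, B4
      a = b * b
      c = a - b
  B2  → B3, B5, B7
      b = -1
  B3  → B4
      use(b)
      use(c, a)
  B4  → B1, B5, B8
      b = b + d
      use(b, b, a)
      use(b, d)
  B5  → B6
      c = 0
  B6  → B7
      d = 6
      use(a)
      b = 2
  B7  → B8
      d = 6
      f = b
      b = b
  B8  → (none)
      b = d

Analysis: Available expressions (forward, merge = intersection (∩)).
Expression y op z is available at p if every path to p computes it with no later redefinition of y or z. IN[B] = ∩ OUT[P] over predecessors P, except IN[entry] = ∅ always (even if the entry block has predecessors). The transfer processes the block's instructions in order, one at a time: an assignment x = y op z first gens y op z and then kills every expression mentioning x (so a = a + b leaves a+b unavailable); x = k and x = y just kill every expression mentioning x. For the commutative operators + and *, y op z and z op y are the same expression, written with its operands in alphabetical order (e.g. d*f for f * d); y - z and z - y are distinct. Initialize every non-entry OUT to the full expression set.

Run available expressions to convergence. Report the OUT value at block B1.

Per-block solution:
  B0:   IN={}   OUT={}
  B1:   IN={}   OUT={a-b, b*b}
  B2:   IN={a-b, b*b}   OUT={}
  B3:   IN={}   OUT={}
  B4:   IN={}   OUT={}
  B5:   IN={}   OUT={}
  B6:   IN={}   OUT={}
  B7:   IN={}   OUT={}
  B8:   IN={}   OUT={}

Merge at B1: IN[B1] = OUT[B0] ∩ OUT[B4] = {}
Applying B1's transfer function to that IN value gives OUT[B1] (row B1 above).

Answer: {a-b, b*b}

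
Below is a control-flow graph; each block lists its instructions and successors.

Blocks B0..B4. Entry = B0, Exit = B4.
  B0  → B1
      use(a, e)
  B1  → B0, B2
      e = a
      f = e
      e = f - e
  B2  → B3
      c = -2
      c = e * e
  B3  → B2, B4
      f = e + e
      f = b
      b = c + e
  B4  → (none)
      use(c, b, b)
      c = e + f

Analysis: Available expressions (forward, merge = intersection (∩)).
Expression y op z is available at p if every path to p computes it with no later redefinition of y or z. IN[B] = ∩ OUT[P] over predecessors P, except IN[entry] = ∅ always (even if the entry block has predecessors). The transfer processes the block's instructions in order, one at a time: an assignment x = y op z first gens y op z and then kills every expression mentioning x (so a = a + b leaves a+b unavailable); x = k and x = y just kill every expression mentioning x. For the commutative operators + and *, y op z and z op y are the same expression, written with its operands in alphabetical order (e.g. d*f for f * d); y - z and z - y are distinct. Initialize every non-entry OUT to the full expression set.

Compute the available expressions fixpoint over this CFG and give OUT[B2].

Answer: {e*e}

Working:
Per-block solution:
  B0: | IN={} | OUT={}
  B1: | IN={} | OUT={}
  B2: | IN={} | OUT={e*e}
  B3: | IN={e*e} | OUT={c+e, e*e, e+e}
  B4: | IN={c+e, e*e, e+e} | OUT={e*e, e+e, e+f}

Merge at B2: IN[B2] = OUT[B1] ∩ OUT[B3] = {}
Applying B2's transfer function to that IN value gives OUT[B2] (row B2 above).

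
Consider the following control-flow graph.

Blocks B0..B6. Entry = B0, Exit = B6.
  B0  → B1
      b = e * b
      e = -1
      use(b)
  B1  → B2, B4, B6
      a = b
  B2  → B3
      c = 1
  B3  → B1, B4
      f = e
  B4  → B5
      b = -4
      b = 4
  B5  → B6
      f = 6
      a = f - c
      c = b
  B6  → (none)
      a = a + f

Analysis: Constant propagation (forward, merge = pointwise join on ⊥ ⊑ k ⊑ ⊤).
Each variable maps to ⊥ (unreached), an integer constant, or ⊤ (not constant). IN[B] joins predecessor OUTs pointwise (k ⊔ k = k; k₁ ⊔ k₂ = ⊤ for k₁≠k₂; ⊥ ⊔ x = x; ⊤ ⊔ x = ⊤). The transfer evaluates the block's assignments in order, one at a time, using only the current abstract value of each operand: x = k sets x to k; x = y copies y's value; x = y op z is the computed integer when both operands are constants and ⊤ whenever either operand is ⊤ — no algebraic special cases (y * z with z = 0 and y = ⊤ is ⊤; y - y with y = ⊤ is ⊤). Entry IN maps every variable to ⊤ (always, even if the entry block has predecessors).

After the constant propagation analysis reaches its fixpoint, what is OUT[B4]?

Per-block solution:
  B0:  IN=(all ⊤)  OUT={e:-1; rest ⊤}
  B1:  IN={e:-1; rest ⊤}  OUT={e:-1; rest ⊤}
  B2:  IN={e:-1; rest ⊤}  OUT={c:1, e:-1; rest ⊤}
  B3:  IN={c:1, e:-1; rest ⊤}  OUT={c:1, e:-1, f:-1; rest ⊤}
  B4:  IN={e:-1; rest ⊤}  OUT={b:4, e:-1; rest ⊤}
  B5:  IN={b:4, e:-1; rest ⊤}  OUT={b:4, c:4, e:-1, f:6; rest ⊤}
  B6:  IN={e:-1; rest ⊤}  OUT={e:-1; rest ⊤}

Merge at B4: IN[B4] = OUT[B1] ⊔ OUT[B3] = {a: ⊤, b: ⊤, c: ⊤, d: ⊤, e: -1, f: ⊤}
Applying B4's transfer function to that IN value gives OUT[B4] (row B4 above).

Answer: {a: ⊤, b: 4, c: ⊤, d: ⊤, e: -1, f: ⊤}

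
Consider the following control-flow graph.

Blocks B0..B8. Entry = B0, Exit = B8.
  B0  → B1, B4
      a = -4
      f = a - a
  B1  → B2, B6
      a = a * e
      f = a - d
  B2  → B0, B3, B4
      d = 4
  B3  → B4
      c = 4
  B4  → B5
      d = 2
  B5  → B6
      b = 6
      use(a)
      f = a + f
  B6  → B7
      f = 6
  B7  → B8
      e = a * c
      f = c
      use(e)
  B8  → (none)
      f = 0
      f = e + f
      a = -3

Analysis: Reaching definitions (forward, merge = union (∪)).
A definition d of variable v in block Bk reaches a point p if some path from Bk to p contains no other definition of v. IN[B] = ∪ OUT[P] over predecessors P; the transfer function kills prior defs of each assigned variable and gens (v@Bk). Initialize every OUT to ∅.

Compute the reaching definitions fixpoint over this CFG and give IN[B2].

Answer: {a@B1, d@B2, f@B1}

Trace:
Converged values:
  B0: | IN={a@B1, d@B2, f@B1} | OUT={a@B0, d@B2, f@B0}
  B1: | IN={a@B0, d@B2, f@B0} | OUT={a@B1, d@B2, f@B1}
  B2: | IN={a@B1, d@B2, f@B1} | OUT={a@B1, d@B2, f@B1}
  B3: | IN={a@B1, d@B2, f@B1} | OUT={a@B1, c@B3, d@B2, f@B1}
  B4: | IN={a@B0, a@B1, c@B3, d@B2, f@B0, f@B1} | OUT={a@B0, a@B1, c@B3, d@B4, f@B0, f@B1}
  B5: | IN={a@B0, a@B1, c@B3, d@B4, f@B0, f@B1} | OUT={a@B0, a@B1, b@B5, c@B3, d@B4, f@B5}
  B6: | IN={a@B0, a@B1, b@B5, c@B3, d@B2, d@B4, f@B1, f@B5} | OUT={a@B0, a@B1, b@B5, c@B3, d@B2, d@B4, f@B6}
  B7: | IN={a@B0, a@B1, b@B5, c@B3, d@B2, d@B4, f@B6} | OUT={a@B0, a@B1, b@B5, c@B3, d@B2, d@B4, e@B7, f@B7}
  B8: | IN={a@B0, a@B1, b@B5, c@B3, d@B2, d@B4, e@B7, f@B7} | OUT={a@B8, b@B5, c@B3, d@B2, d@B4, e@B7, f@B8}

Merge at B2: IN[B2] = OUT[B1] = {a@B1, d@B2, f@B1}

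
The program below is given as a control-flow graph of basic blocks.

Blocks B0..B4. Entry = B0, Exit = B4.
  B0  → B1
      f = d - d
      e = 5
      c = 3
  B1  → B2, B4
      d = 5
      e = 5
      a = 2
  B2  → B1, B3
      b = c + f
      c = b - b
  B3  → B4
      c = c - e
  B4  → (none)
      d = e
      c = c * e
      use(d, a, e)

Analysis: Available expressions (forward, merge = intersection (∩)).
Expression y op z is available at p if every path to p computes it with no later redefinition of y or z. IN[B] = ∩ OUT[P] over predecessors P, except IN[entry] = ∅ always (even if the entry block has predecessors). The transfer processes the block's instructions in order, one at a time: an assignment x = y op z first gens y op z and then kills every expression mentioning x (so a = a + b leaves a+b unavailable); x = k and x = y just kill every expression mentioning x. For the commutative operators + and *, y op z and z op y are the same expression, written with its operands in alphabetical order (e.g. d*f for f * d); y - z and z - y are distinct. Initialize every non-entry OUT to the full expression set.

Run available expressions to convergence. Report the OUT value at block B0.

Answer: {d-d}

Derivation:
Converged values:
  B0:  IN={}  OUT={d-d}
  B1:  IN={}  OUT={}
  B2:  IN={}  OUT={b-b}
  B3:  IN={b-b}  OUT={b-b}
  B4:  IN={}  OUT={}

B0 is the boundary node: IN[B0] = {}
Applying B0's transfer function to that IN value gives OUT[B0] (row B0 above).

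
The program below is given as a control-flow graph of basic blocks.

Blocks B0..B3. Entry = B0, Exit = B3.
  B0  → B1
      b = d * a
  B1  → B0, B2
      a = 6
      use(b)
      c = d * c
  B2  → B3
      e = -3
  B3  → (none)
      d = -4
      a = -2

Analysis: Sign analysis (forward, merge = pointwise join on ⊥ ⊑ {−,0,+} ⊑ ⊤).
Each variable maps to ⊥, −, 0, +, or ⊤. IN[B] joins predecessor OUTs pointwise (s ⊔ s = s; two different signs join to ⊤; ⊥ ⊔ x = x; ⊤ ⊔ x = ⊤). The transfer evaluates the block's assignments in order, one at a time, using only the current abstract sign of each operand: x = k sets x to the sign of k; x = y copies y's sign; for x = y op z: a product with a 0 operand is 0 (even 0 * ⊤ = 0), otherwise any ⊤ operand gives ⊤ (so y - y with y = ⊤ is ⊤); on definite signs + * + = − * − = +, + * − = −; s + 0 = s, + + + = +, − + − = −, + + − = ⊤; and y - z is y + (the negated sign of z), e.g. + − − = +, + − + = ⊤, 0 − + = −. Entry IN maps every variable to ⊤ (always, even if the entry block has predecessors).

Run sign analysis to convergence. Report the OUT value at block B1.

Answer: {a: +, b: ⊤, c: ⊤, d: ⊤, e: ⊤, f: ⊤}

Derivation:
Converged values:
  B0:   IN=(all ⊤)   OUT=(all ⊤)
  B1:   IN=(all ⊤)   OUT={a:+; rest ⊤}
  B2:   IN={a:+; rest ⊤}   OUT={a:+, e:-; rest ⊤}
  B3:   IN={a:+, e:-; rest ⊤}   OUT={a:-, d:-, e:-; rest ⊤}

Merge at B1: IN[B1] = OUT[B0] = {a: ⊤, b: ⊤, c: ⊤, d: ⊤, e: ⊤, f: ⊤}
Applying B1's transfer function to that IN value gives OUT[B1] (row B1 above).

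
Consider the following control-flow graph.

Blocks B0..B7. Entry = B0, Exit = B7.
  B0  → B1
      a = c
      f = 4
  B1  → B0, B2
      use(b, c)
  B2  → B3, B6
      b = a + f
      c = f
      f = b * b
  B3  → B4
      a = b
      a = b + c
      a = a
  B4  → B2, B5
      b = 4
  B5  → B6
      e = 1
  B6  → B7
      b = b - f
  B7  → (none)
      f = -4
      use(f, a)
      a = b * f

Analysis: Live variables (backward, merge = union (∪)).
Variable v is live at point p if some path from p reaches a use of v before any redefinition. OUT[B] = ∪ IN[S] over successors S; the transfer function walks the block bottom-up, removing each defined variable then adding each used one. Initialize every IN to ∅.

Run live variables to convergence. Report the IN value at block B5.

Answer: {a, b, f}

Derivation:
Converged values:
  B0: | IN={b, c} | OUT={a, b, c, f}
  B1: | IN={a, b, c, f} | OUT={a, b, c, f}
  B2: | IN={a, f} | OUT={a, b, c, f}
  B3: | IN={b, c, f} | OUT={a, f}
  B4: | IN={a, f} | OUT={a, b, f}
  B5: | IN={a, b, f} | OUT={a, b, f}
  B6: | IN={a, b, f} | OUT={a, b}
  B7: | IN={a, b} | OUT={}

Merge at B5: OUT[B5] = IN[B6] = {a, b, f}
Applying B5's transfer function to that OUT value gives IN[B5] (row B5 above).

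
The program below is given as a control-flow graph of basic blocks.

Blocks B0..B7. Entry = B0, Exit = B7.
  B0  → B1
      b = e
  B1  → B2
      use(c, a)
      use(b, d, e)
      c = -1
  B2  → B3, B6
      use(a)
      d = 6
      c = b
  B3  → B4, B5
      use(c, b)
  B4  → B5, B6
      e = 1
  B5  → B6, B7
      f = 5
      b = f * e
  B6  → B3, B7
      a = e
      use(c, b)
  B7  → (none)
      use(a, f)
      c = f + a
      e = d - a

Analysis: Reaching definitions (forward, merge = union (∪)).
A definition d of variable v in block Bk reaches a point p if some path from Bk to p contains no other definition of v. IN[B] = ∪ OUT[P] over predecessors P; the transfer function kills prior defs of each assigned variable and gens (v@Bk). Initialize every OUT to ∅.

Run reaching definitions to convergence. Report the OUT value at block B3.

Answer: {a@B6, b@B0, b@B5, c@B2, d@B2, e@B4, f@B5}

Working:
Per-block solution:
  B0:   IN={}   OUT={b@B0}
  B1:   IN={b@B0}   OUT={b@B0, c@B1}
  B2:   IN={b@B0, c@B1}   OUT={b@B0, c@B2, d@B2}
  B3:   IN={a@B6, b@B0, b@B5, c@B2, d@B2, e@B4, f@B5}   OUT={a@B6, b@B0, b@B5, c@B2, d@B2, e@B4, f@B5}
  B4:   IN={a@B6, b@B0, b@B5, c@B2, d@B2, e@B4, f@B5}   OUT={a@B6, b@B0, b@B5, c@B2, d@B2, e@B4, f@B5}
  B5:   IN={a@B6, b@B0, b@B5, c@B2, d@B2, e@B4, f@B5}   OUT={a@B6, b@B5, c@B2, d@B2, e@B4, f@B5}
  B6:   IN={a@B6, b@B0, b@B5, c@B2, d@B2, e@B4, f@B5}   OUT={a@B6, b@B0, b@B5, c@B2, d@B2, e@B4, f@B5}
  B7:   IN={a@B6, b@B0, b@B5, c@B2, d@B2, e@B4, f@B5}   OUT={a@B6, b@B0, b@B5, c@B7, d@B2, e@B7, f@B5}

Merge at B3: IN[B3] = OUT[B2] ⊔ OUT[B6] = {a@B6, b@B0, b@B5, c@B2, d@B2, e@B4, f@B5}
Applying B3's transfer function to that IN value gives OUT[B3] (row B3 above).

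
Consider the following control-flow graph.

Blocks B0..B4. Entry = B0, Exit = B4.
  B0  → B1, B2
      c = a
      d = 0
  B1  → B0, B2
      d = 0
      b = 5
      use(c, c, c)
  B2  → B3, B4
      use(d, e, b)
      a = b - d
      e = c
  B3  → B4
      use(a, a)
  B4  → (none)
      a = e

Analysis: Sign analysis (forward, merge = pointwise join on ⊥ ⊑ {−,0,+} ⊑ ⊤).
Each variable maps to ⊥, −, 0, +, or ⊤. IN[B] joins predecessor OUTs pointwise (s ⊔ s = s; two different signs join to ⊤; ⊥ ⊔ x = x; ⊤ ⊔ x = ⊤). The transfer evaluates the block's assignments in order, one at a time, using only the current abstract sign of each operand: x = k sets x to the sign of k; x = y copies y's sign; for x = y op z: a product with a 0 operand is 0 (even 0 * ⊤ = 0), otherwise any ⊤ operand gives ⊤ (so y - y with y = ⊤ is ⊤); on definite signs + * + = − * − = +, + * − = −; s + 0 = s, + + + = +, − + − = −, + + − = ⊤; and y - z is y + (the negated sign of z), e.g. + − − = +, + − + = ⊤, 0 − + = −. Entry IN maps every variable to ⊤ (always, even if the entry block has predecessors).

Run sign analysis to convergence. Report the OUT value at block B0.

Converged values:
  B0:   IN=(all ⊤)   OUT={d:0; rest ⊤}
  B1:   IN={d:0; rest ⊤}   OUT={b:+, d:0; rest ⊤}
  B2:   IN={d:0; rest ⊤}   OUT={d:0; rest ⊤}
  B3:   IN={d:0; rest ⊤}   OUT={d:0; rest ⊤}
  B4:   IN={d:0; rest ⊤}   OUT={d:0; rest ⊤}

Merge at B0 (entry node, so the boundary value (all ⊤) is joined with the incoming edge(s)): IN[B0] = (all ⊤) ⊔ OUT[B1] = {a: ⊤, b: ⊤, c: ⊤, d: ⊤, e: ⊤, f: ⊤}
Applying B0's transfer function to that IN value gives OUT[B0] (row B0 above).

Answer: {a: ⊤, b: ⊤, c: ⊤, d: 0, e: ⊤, f: ⊤}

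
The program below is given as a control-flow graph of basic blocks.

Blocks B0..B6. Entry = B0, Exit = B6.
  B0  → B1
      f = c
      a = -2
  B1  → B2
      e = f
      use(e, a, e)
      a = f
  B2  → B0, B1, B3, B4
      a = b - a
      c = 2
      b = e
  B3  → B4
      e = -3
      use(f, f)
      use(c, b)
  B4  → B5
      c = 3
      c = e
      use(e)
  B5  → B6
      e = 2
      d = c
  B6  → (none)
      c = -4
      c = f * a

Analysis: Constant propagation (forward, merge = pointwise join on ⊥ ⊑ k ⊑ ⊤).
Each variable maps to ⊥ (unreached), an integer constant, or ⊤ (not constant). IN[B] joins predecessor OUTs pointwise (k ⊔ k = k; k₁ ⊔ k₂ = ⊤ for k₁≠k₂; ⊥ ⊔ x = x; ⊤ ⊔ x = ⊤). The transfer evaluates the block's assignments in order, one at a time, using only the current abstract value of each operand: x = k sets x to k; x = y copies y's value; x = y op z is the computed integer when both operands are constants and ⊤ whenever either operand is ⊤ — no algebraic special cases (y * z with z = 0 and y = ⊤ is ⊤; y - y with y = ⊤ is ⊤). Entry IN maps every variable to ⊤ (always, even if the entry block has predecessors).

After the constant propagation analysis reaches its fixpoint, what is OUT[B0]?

Answer: {a: -2, b: ⊤, c: ⊤, d: ⊤, e: ⊤, f: ⊤}

Working:
Per-block solution:
  B0:  IN=(all ⊤)  OUT={a:-2; rest ⊤}
  B1:  IN=(all ⊤)  OUT=(all ⊤)
  B2:  IN=(all ⊤)  OUT={c:2; rest ⊤}
  B3:  IN={c:2; rest ⊤}  OUT={c:2, e:-3; rest ⊤}
  B4:  IN={c:2; rest ⊤}  OUT=(all ⊤)
  B5:  IN=(all ⊤)  OUT={e:2; rest ⊤}
  B6:  IN={e:2; rest ⊤}  OUT={e:2; rest ⊤}

Merge at B0 (entry node, so the boundary value (all ⊤) is joined with the incoming edge(s)): IN[B0] = (all ⊤) ⊔ OUT[B2] = {a: ⊤, b: ⊤, c: ⊤, d: ⊤, e: ⊤, f: ⊤}
Applying B0's transfer function to that IN value gives OUT[B0] (row B0 above).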